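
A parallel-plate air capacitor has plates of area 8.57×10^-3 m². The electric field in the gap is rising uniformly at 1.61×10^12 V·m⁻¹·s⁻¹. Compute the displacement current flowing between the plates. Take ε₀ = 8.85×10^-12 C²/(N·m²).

With a uniform field, Φ_E = EA, so I_d = ε₀ A dE/dt = 0.122 A.

0.122 A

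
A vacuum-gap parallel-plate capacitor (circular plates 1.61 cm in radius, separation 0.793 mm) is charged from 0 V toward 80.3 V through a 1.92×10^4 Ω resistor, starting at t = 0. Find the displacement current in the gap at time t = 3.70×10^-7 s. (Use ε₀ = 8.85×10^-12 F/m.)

5.02×10^-4 A

C = ε₀A/d = (8.85×10^-12)(8.143×10^-4)/(7.93×10^-4) = 9.088×10^-12 F and τ = RC = 1.745×10^-7 s. I_d in the gap equals the RC charging current.
I_d(t) = (V₀/R) e^(−t/τ) = 4.182×10^-3 · e^(−2.120) = 5.02×10^-4 A.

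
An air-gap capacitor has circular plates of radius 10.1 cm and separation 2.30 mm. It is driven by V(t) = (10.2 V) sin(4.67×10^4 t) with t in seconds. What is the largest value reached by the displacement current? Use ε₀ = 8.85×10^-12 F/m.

5.87×10^-5 A

The displacement current equals the conduction current C dV/dt, which peaks at C V₀ ω.
With C = ε₀A/d = (8.85×10^-12)(0.03205)/(2.30×10^-3) = 1.233×10^-10 F and ω = 4.67×10^4 rad/s, I_d,max = (1.233×10^-10)(10.2)(4.67×10^4) = 5.87×10^-5 A.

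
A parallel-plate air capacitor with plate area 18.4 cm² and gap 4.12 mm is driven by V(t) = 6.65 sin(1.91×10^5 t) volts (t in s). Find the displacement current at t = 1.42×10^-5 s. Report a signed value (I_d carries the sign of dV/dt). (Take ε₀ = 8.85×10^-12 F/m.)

dE/dt = (V₀ω/d)·cos(ωt) with ωt = 2.7122 rad: (6.65)(1.91×10^5)(-0.9092)/(4.12×10^-3) = -2.803×10^8 V/(m·s).
I_d = ε₀ A dE/dt = (8.85×10^-12)(1.84×10^-3)(-2.803×10^8) = -4.56×10^-6 A.

-4.56×10^-6 A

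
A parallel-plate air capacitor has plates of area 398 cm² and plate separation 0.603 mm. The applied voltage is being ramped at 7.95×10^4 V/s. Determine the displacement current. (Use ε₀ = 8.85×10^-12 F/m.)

4.64×10^-5 A

E = V/d so dE/dt = (dV/dt)/d = 1.318×10^8 V/(m·s), and I_d = ε₀ A dE/dt = (8.85×10^-12)(0.0398)(1.318×10^8) = 4.64×10^-5 A.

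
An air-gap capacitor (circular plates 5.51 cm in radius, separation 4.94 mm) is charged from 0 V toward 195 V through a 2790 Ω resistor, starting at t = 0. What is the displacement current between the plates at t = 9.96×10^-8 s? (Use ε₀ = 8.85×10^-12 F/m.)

8.65×10^-3 A

C = ε₀A/d = (8.85×10^-12)(9.538×10^-3)/(4.94×10^-3) = 1.709×10^-11 F and τ = RC = 4.768×10^-8 s. I_d in the gap equals the RC charging current.
I_d(t) = (V₀/R) e^(−t/τ) = 0.06989 · e^(−2.089) = 8.65×10^-3 A.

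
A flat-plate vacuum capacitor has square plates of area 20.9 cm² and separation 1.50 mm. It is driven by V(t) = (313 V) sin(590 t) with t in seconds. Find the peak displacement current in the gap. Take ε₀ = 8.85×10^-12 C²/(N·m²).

2.28×10^-6 A

(dE/dt)_max = V₀ω/d = 1.231×10^8 V/(m·s); ω = 590 rad/s.
I_d,max = ε₀ A (dE/dt)_max = (8.85×10^-12)(2.09×10^-3)(1.231×10^8) = 2.28×10^-6 A.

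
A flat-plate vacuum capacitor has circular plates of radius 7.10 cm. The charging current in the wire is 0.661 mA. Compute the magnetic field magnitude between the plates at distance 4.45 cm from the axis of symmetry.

1.17×10^-9 T

Between the plates the displacement current equals the wire current: I_d = 0.661 mA = 6.61×10^-4 A.
An Ampèrian loop of radius r encloses a fraction (r/R)² of I_d. Then B·2πr = μ₀ I_d (r/R)², giving B = μ₀ I_d r/(2πR²) = 1.17×10^-9 T.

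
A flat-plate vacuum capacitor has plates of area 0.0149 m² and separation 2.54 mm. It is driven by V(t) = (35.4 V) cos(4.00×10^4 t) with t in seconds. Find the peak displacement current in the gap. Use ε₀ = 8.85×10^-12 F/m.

(dE/dt)_max = V₀ω/d = 5.575×10^8 V/(m·s); ω = 4.00×10^4 rad/s.
I_d,max = ε₀ A (dE/dt)_max = (8.85×10^-12)(0.0149)(5.575×10^8) = 7.35×10^-5 A.

7.35×10^-5 A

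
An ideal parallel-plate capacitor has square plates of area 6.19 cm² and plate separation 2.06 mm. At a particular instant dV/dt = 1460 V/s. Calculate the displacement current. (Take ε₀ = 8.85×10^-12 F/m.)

3.88×10^-9 A

C = ε₀A/d = (8.85×10^-12)(6.19×10^-4)/(2.06×10^-3) = 2.659×10^-12 F.
I_d = C dV/dt = (2.659×10^-12)(1460) = 3.88×10^-9 A.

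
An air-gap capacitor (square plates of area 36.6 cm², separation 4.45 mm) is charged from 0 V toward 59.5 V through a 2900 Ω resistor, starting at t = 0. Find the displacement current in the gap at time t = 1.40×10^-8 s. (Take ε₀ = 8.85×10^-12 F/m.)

C = ε₀A/d = (8.85×10^-12)(3.66×10^-3)/(4.45×10^-3) = 7.279×10^-12 F and τ = RC = 2.111×10^-8 s. I_d in the gap equals the RC charging current.
I_d(t) = (V₀/R) e^(−t/τ) = 0.02052 · e^(−0.6632) = 0.0106 A.

0.0106 A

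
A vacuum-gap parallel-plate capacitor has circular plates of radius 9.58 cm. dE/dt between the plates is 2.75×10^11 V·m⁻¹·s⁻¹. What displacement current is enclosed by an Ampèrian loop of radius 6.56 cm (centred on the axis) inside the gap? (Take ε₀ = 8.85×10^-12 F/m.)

I_d = ε₀ dΦ_E/dt = ε₀ πR² (dE/dt) = (8.85×10^-12)(0.02883)(2.75×10^11) = 0.07017 A through the full plate area.
Through an area πr² the displacement current is I_d·(πr²/πR²) = I_d (r/R)² = 0.0329 A.

0.0329 A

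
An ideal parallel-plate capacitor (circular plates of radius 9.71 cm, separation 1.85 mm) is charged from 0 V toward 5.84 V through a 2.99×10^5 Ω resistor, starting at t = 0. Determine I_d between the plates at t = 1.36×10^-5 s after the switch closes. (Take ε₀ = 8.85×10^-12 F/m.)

C = ε₀A/d = (8.85×10^-12)(0.02962)/(1.85×10^-3) = 1.417×10^-10 F, so τ = RC = 4.237×10^-5 s.
The conduction current is I(t) = (V₀/R) e^(−t/τ), and the displacement current between the plates equals it.
t/τ = 0.3210; I_d = (5.84/2.99×10^5) · e^(−0.3210) = (1.953×10^-5)(0.7254) = 1.42×10^-5 A.

1.42×10^-5 A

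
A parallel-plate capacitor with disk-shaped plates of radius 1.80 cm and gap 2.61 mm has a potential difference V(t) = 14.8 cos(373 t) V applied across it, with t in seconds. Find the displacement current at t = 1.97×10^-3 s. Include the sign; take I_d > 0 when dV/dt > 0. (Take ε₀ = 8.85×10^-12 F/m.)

dE/dt = (V₀ω/d)·−sin(ωt) with ωt = 0.73481 rad: (14.8)(373)(-0.6704)/(2.61×10^-3) = -1.418×10^6 V/(m·s).
I_d = ε₀ A dE/dt = (8.85×10^-12)(1.018×10^-3)(-1.418×10^6) = -1.28×10^-8 A.

-1.28×10^-8 A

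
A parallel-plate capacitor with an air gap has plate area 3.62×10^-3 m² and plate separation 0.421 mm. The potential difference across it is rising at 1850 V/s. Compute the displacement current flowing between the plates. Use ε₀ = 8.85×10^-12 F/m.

1.41×10^-7 A

The field between the plates is E = V/d, so dE/dt = (1850)/(4.21×10^-4 m) = 4.394×10^6 V/(m·s).
I_d = ε₀ A (dE/dt) = (8.85×10^-12)(3.62×10^-3)(4.394×10^6) = 1.41×10^-7 A.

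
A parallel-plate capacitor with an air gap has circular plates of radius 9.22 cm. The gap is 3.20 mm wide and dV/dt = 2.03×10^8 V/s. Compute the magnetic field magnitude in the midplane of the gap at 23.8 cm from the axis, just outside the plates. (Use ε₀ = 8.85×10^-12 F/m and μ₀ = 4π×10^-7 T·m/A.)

1.26×10^-8 T

With E = V/d, dE/dt = 6.344×10^10 V/(m·s) and πR² = 0.02671 m², giving I_d = ε₀ πR² dE/dt = 0.01500 A.
With r > R the enclosed displacement current is the full I_d; B = μ₀ I_d / (2πr) = 1.26×10^-8 T.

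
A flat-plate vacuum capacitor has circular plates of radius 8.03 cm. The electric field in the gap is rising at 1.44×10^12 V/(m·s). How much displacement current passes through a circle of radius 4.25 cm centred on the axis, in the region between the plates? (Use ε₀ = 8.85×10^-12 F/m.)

Through the whole plate area (πR² = 0.02026 m²), I_d = ε₀ πR² dE/dt = 0.2582 A.
Through an area πr² the displacement current is I_d·(πr²/πR²) = I_d (r/R)² = 0.0723 A.

0.0723 A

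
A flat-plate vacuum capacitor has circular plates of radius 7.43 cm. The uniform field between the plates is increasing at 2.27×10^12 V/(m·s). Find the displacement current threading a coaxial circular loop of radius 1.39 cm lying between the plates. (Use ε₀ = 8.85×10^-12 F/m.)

Through the whole plate area (πR² = 0.01734 m²), I_d = ε₀ πR² dE/dt = 0.3484 A.
The field is uniform, so I_d,enc = I_d (r/R)² = (0.3484)(1.39/7.43)² = 0.0122 A.

0.0122 A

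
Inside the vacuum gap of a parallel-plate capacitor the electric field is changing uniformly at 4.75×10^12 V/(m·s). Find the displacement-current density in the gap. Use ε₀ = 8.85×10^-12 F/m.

42.0 A/m²

The displacement-current density is ε₀ ∂E/∂t = (8.85×10^-12)(4.75×10^12) = 42.0 A/m².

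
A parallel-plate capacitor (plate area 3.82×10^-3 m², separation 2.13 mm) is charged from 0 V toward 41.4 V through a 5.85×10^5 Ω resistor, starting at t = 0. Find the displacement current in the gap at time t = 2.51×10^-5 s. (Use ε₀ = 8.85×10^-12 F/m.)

With C = ε₀A/d = (8.85×10^-12)(3.82×10^-3)/(2.13×10^-3) = 1.587×10^-11 F, the time constant is τ = RC = 9.284×10^-6 s, so t/τ = 2.704 and e^(−t/τ) = 0.06694.
I_d = I_cond = (V₀/R) e^(−t/τ) = (7.077×10^-5)(0.06694) = 4.74×10^-6 A.

4.74×10^-6 A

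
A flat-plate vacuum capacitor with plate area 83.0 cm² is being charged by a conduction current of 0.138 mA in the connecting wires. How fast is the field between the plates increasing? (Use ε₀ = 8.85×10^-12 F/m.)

1.88×10^9 V/(m·s)

The displacement current between the plates equals the conduction current, I_d = 0.138 mA.
Then dE/dt = I_d/(ε₀A) = 1.88×10^9 V/(m·s).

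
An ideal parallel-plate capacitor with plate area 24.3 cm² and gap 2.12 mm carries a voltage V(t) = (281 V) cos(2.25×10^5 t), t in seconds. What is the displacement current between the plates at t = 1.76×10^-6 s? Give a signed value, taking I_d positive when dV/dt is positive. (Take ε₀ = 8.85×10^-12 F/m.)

-2.47×10^-4 A

dE/dt = (V₀ω/d)·−sin(ωt) with ωt = 0.396 rad: (281)(2.25×10^5)(-0.3857)/(2.12×10^-3) = -1.150×10^10 V/(m·s).
I_d = ε₀ A dE/dt = (8.85×10^-12)(2.43×10^-3)(-1.150×10^10) = -2.47×10^-4 A.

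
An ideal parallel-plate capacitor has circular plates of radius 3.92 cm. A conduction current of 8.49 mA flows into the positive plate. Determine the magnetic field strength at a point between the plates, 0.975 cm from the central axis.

1.08×10^-8 T

By continuity the displacement current in the gap matches the conduction current: I_d = 8.49×10^-3 A.
∮B·dl = μ₀ I_d,enc with I_d,enc = I_d r²/R² = 5.252×10^-4 A; so B = μ₀ I_d,enc/(2πr) = 1.08×10^-8 T.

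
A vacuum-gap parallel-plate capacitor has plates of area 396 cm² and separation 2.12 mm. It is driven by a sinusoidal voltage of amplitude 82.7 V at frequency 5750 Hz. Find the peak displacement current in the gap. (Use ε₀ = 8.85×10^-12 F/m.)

4.94×10^-4 A

The displacement current equals the conduction current C dV/dt, which peaks at C V₀ ω.
With C = ε₀A/d = (8.85×10^-12)(0.0396)/(2.12×10^-3) = 1.653×10^-10 F and ω = 2πf = 3.613×10^4 rad/s, I_d,max = (1.653×10^-10)(82.7)(3.613×10^4) = 4.94×10^-4 A.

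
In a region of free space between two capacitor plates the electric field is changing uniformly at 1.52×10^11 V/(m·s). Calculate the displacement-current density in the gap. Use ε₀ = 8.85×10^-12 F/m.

1.35 A/m²

J_d = ε₀ ∂E/∂t, so J_d = 1.35 A/m².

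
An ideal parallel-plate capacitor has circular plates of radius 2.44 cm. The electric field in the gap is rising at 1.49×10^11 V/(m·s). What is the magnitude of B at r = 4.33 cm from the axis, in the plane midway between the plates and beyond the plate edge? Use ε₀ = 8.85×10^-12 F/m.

1.14×10^-8 T

I_d = ε₀ dΦ_E/dt = ε₀ πR² (dE/dt) = (8.85×10^-12)(1.870×10^-3)(1.49×10^11) = 2.466×10^-3 A through the full plate area.
Outside the plates the loop encloses all of I_d, so B·2πr = μ₀ I_d and B = 1.14×10^-8 T.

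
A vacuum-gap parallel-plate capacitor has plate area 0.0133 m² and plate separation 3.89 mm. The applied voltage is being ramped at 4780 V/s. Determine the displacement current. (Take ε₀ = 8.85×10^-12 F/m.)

C = ε₀A/d = (8.85×10^-12)(0.0133)/(3.89×10^-3) = 3.026×10^-11 F.
I_d = C dV/dt = (3.026×10^-11)(4780) = 1.45×10^-7 A.

1.45×10^-7 A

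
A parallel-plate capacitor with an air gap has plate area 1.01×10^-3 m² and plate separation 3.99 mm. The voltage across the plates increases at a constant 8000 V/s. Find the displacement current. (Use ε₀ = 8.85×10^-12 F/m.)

E = V/d so dE/dt = (dV/dt)/d = 2.005×10^6 V/(m·s), and I_d = ε₀ A dE/dt = (8.85×10^-12)(1.01×10^-3)(2.005×10^6) = 1.79×10^-8 A.

1.79×10^-8 A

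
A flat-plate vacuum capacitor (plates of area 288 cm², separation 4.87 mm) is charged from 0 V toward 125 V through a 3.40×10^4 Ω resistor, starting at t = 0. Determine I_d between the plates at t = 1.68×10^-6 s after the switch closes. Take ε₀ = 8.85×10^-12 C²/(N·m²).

C = ε₀A/d = (8.85×10^-12)(0.0288)/(4.87×10^-3) = 5.234×10^-11 F and τ = RC = 1.780×10^-6 s. I_d in the gap equals the RC charging current.
I_d(t) = (V₀/R) e^(−t/τ) = 3.676×10^-3 · e^(−0.9438) = 1.43×10^-3 A.

1.43×10^-3 A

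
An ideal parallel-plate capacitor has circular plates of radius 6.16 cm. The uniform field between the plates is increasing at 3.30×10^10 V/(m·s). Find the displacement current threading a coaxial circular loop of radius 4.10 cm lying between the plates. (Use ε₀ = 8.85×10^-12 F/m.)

Total displacement current: I_d = ε₀(πR²)(dE/dt) = (8.85×10^-12)(0.01192)(3.30×10^10) = 3.481×10^-3 A.
Through an area πr² the displacement current is I_d·(πr²/πR²) = I_d (r/R)² = 1.54×10^-3 A.

1.54×10^-3 A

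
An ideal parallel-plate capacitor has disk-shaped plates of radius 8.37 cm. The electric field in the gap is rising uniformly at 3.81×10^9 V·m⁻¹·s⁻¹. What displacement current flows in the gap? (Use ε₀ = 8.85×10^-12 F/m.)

The displacement current is ε₀ times dΦ_E/dt = ε₀ A dE/dt = (8.85×10^-12)(0.02201)(3.81×10^9) = 7.42×10^-4 A.

7.42×10^-4 A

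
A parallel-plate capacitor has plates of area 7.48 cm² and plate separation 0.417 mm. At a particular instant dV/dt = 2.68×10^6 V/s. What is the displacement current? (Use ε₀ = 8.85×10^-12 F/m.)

E = V/d so dE/dt = (dV/dt)/d = 6.427×10^9 V/(m·s), and I_d = ε₀ A dE/dt = (8.85×10^-12)(7.48×10^-4)(6.427×10^9) = 4.25×10^-5 A.

4.25×10^-5 A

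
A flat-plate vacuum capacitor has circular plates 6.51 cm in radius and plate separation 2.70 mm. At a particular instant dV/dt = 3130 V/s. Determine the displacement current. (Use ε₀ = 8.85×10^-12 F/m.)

The displacement current equals the charging current C dV/dt. With C = ε₀A/d = (8.85×10^-12)(0.01331)/(2.70×10^-3) = 4.363×10^-11 F, I_d = (4.363×10^-11)(3130) = 1.37×10^-7 A.

1.37×10^-7 A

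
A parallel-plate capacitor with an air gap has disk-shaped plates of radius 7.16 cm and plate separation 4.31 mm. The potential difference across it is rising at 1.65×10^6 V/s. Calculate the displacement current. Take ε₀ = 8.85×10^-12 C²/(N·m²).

5.46×10^-5 A

C = ε₀A/d = (8.85×10^-12)(0.01611)/(4.31×10^-3) = 3.308×10^-11 F.
I_d = C dV/dt = (3.308×10^-11)(1.65×10^6) = 5.46×10^-5 A.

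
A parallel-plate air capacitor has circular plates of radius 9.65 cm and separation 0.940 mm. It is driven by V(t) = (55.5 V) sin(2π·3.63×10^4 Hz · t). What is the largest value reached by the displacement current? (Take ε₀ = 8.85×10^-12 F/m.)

3.49×10^-3 A

C = ε₀A/d = (8.85×10^-12)(0.02926)/(9.40×10^-4) = 2.755×10^-10 F; ω = 2πf = 2.281×10^5 rad/s.
I_d = C dV/dt, so |I_d|_max = C V₀ ω = (2.755×10^-10)(55.5)(2.281×10^5) = 3.49×10^-3 A.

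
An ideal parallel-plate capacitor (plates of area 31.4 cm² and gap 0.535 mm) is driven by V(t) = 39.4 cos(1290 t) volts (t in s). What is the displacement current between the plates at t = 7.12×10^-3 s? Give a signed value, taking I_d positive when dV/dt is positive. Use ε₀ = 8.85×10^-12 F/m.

dE/dt = (V₀ω/d)·−sin(ωt) with ωt = 9.1848 rad: (39.4)(1290)(-0.2377)/(5.35×10^-4) = -2.258×10^7 V/(m·s).
I_d = ε₀ A dE/dt = (8.85×10^-12)(3.14×10^-3)(-2.258×10^7) = -6.27×10^-7 A.

-6.27×10^-7 A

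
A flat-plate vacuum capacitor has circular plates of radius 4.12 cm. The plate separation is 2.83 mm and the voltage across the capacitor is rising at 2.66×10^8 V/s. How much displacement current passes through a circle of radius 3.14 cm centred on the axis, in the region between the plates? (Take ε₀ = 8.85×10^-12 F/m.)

With E = V/d, dE/dt = 9.399×10^10 V/(m·s) and πR² = 5.333×10^-3 m², giving I_d = ε₀ πR² dE/dt = 4.436×10^-3 A.
Since J_d is uniform, the enclosed fraction is (r/R)² = 0.5809, giving I_d,enc = 2.58×10^-3 A.

2.58×10^-3 A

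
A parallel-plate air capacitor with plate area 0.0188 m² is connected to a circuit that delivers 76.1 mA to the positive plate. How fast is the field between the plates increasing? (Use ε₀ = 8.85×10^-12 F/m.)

Charge continuity gives I_d = I = 0.0761 A between the plates.
Since I_d = ε₀ A dE/dt, dE/dt = I_d/(ε₀A) = (0.0761)/((8.85×10^-12)(0.0188)) = 4.57×10^11 V/(m·s).

4.57×10^11 V/(m·s)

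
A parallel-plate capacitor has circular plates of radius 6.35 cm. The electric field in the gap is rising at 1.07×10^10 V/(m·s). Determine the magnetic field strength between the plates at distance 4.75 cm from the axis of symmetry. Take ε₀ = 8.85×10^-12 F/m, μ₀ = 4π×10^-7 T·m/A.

2.83×10^-9 T

I_d = ε₀ dΦ_E/dt = ε₀ πR² (dE/dt) = (8.85×10^-12)(0.01267)(1.07×10^10) = 1.200×10^-3 A through the full plate area.
An Ampèrian loop of radius r encloses a fraction (r/R)² of I_d. Then B·2πr = μ₀ I_d (r/R)², giving B = μ₀ I_d r/(2πR²) = 2.83×10^-9 T.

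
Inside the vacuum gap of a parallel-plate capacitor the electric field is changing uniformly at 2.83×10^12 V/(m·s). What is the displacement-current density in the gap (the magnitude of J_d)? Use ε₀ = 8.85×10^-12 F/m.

J_d = ε₀ dE/dt = (8.85×10^-12)(2.83×10^12) = 25.0 A/m².

25.0 A/m²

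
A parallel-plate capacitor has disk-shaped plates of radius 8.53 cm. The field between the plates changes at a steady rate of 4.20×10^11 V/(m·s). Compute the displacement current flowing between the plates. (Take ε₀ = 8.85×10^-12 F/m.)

With a uniform field, Φ_E = EA, so I_d = ε₀ A dE/dt = 0.0850 A.

0.0850 A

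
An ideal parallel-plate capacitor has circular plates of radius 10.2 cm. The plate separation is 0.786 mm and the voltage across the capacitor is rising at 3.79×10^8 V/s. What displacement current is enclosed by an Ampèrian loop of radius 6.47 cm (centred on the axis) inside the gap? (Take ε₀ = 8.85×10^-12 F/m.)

0.0561 A

With E = V/d, dE/dt = 4.822×10^11 V/(m·s) and πR² = 0.03269 m², giving I_d = ε₀ πR² dE/dt = 0.1395 A.
Since J_d is uniform, the enclosed fraction is (r/R)² = 0.4024, giving I_d,enc = 0.0561 A.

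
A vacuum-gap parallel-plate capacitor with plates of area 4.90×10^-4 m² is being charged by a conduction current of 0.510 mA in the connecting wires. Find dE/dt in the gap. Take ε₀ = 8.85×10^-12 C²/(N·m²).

Charge continuity gives I_d = I = 5.10×10^-4 A between the plates.
Then dE/dt = I_d/(ε₀A) = 1.18×10^11 V/(m·s).

1.18×10^11 V/(m·s)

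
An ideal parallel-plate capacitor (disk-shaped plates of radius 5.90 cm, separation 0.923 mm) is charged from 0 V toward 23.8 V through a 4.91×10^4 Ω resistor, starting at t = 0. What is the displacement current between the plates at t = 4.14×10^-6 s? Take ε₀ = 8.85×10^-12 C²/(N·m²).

C = ε₀A/d = (8.85×10^-12)(0.01094)/(9.23×10^-4) = 1.049×10^-10 F, so τ = RC = 5.151×10^-6 s.
The conduction current is I(t) = (V₀/R) e^(−t/τ), and the displacement current between the plates equals it.
t/τ = 0.8037; I_d = (23.8/4.91×10^4) · e^(−0.8037) = (4.847×10^-4)(0.4477) = 2.17×10^-4 A.

2.17×10^-4 A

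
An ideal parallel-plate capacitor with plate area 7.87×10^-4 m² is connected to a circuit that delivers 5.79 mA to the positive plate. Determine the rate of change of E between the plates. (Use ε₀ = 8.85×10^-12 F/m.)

8.31×10^11 V/(m·s)

Charge continuity gives I_d = I = 5.79×10^-3 A between the plates.
Inverting I_d = ε₀ A dE/dt gives dE/dt = 5.79×10^-3 / (8.85×10^-12 · 7.87×10^-4) = 8.31×10^11 V/(m·s).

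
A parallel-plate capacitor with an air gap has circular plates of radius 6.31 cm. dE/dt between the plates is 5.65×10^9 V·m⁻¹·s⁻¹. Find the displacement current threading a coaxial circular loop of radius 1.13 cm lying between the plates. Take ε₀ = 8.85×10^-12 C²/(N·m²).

Through the whole plate area (πR² = 0.01251 m²), I_d = ε₀ πR² dE/dt = 6.255×10^-4 A.
Since J_d is uniform, the enclosed fraction is (r/R)² = 0.03207, giving I_d,enc = 2.01×10^-5 A.

2.01×10^-5 A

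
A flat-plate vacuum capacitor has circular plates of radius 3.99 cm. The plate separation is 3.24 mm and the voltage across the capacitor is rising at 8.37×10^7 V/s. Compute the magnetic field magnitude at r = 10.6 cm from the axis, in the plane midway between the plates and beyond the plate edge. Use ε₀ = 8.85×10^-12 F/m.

dE/dt = (dV/dt)/d = 2.583×10^10 V/(m·s); I_d = ε₀(πR²)(dE/dt) = (8.85×10^-12)(5.001×10^-3)(2.583×10^10) = 1.143×10^-3 A.
With r > R the enclosed displacement current is the full I_d; B = μ₀ I_d / (2πr) = 2.16×10^-9 T.

2.16×10^-9 T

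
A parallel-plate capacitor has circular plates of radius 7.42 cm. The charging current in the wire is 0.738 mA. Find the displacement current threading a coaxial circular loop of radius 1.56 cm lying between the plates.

3.26×10^-5 A

Between the plates the displacement current equals the wire current: I_d = 0.738 mA = 7.38×10^-4 A.
The field is uniform, so I_d,enc = I_d (r/R)² = (7.38×10^-4)(1.56/7.42)² = 3.26×10^-5 A.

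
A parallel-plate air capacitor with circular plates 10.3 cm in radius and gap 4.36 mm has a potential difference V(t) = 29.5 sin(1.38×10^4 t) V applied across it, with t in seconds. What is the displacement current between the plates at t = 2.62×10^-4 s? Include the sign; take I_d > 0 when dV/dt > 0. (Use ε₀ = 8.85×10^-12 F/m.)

C = ε₀A/d = (8.85×10^-12)(0.03333)/(4.36×10^-3) = 6.765×10^-11 F. dV/dt = V₀ω·cos(ωt); at ωt = 3.6156 rad this factor is -0.8897.
I_d = C dV/dt = (6.765×10^-11)(29.5)(1.38×10^4)(-0.8897) = -2.45×10^-5 A.

-2.45×10^-5 A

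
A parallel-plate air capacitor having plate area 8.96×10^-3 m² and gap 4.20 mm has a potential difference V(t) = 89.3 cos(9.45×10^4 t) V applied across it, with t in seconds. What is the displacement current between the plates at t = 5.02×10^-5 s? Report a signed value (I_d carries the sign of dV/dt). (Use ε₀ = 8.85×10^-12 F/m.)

1.59×10^-4 A

dE/dt = (V₀ω/d)·−sin(ωt) with ωt = 4.7439 rad: (89.3)(9.45×10^4)(0.9995)/(4.20×10^-3) = 2.008×10^9 V/(m·s).
I_d = ε₀ A dE/dt = (8.85×10^-12)(8.96×10^-3)(2.008×10^9) = 1.59×10^-4 A.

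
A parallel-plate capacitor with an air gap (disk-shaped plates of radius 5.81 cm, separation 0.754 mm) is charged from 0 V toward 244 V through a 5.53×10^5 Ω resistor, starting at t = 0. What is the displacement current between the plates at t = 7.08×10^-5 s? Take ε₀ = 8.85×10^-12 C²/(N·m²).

C = ε₀A/d = (8.85×10^-12)(0.01060)/(7.54×10^-4) = 1.244×10^-10 F, so τ = RC = 6.879×10^-5 s.
The conduction current is I(t) = (V₀/R) e^(−t/τ), and the displacement current between the plates equals it.
t/τ = 1.029; I_d = (244/5.53×10^5) · e^(−1.029) = (4.412×10^-4)(0.3574) = 1.58×10^-4 A.

1.58×10^-4 A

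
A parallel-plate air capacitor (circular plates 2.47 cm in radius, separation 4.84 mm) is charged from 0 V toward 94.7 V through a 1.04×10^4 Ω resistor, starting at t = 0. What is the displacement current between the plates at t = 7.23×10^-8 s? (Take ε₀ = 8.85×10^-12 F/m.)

1.25×10^-3 A

C = ε₀A/d = (8.85×10^-12)(1.917×10^-3)/(4.84×10^-3) = 3.505×10^-12 F, so τ = RC = 3.645×10^-8 s.
The conduction current is I(t) = (V₀/R) e^(−t/τ), and the displacement current between the plates equals it.
t/τ = 1.984; I_d = (94.7/1.04×10^4) · e^(−1.984) = (9.106×10^-3)(0.1375) = 1.25×10^-3 A.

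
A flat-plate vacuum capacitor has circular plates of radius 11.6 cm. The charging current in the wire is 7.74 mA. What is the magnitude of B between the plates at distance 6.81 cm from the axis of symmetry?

Between the plates the displacement current equals the wire current: I_d = 7.74 mA = 7.74×10^-3 A.
For r < R the Ampère–Maxwell law gives B(2πr) = μ₀ I_d (r²/R²), so B = μ₀ I_d r/(2πR²) = (4π×10^-7)(7.74×10^-3)(0.0681)/(2π·0.116²) = 7.83×10^-9 T.

7.83×10^-9 T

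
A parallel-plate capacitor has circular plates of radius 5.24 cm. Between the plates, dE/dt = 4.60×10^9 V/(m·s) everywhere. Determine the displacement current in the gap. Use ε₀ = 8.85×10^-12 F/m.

With a uniform field, Φ_E = EA, so I_d = ε₀ A dE/dt = 3.51×10^-4 A.

3.51×10^-4 A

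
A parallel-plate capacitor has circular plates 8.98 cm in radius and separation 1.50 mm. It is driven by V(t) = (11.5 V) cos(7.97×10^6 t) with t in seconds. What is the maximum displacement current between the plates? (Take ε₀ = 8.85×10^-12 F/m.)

(dE/dt)_max = V₀ω/d = 6.110×10^10 V/(m·s); ω = 7.97×10^6 rad/s.
I_d,max = ε₀ A (dE/dt)_max = (8.85×10^-12)(0.02533)(6.110×10^10) = 0.0137 A.

0.0137 A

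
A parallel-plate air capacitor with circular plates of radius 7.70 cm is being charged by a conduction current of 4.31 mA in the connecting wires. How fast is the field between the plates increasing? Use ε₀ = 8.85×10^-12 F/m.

2.61×10^10 V/(m·s)

The displacement current between the plates equals the conduction current, I_d = 4.31 mA.
Since I_d = ε₀ A dE/dt, dE/dt = I_d/(ε₀A) = (4.31×10^-3)/((8.85×10^-12)(0.01863)) = 2.61×10^10 V/(m·s).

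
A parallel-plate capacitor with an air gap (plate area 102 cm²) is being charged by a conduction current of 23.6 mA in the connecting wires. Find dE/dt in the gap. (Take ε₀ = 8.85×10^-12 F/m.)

2.61×10^11 V/(m·s)

By continuity, I_d in the gap equals the 23.6 mA flowing in the wire.
Inverting I_d = ε₀ A dE/dt gives dE/dt = 0.0236 / (8.85×10^-12 · 0.0102) = 2.61×10^11 V/(m·s).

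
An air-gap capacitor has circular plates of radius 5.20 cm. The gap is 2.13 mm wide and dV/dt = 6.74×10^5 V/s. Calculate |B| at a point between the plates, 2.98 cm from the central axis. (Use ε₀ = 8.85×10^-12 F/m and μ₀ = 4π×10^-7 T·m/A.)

5.24×10^-11 T

dE/dt = (dV/dt)/d = 3.164×10^8 V/(m·s); I_d = ε₀(πR²)(dE/dt) = (8.85×10^-12)(8.495×10^-3)(3.164×10^8) = 2.379×10^-5 A.
∮B·dl = μ₀ I_d,enc with I_d,enc = I_d r²/R² = 7.813×10^-6 A; so B = μ₀ I_d,enc/(2πr) = 5.24×10^-11 T.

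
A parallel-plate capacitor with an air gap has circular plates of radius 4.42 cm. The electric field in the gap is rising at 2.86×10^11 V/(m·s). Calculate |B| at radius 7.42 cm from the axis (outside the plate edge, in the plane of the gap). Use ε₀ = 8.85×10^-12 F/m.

4.19×10^-8 T

Through the whole plate area (πR² = 6.138×10^-3 m²), I_d = ε₀ πR² dE/dt = 0.01554 A.
With r > R the enclosed displacement current is the full I_d; B = μ₀ I_d / (2πr) = 4.19×10^-8 T.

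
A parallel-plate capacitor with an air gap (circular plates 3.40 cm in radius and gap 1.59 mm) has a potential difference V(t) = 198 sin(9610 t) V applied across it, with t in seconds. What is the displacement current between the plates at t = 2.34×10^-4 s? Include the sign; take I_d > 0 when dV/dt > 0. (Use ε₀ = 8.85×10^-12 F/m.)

dE/dt = (V₀ω/d)·cos(ωt) with ωt = 2.24874 rad: (198)(9610)(-0.6272)/(1.59×10^-3) = -7.506×10^8 V/(m·s).
I_d = ε₀ A dE/dt = (8.85×10^-12)(3.632×10^-3)(-7.506×10^8) = -2.41×10^-5 A.

-2.41×10^-5 A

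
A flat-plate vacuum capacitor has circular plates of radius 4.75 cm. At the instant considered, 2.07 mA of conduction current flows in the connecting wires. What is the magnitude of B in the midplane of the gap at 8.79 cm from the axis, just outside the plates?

No conduction current crosses the gap, so I_d there equals the 2.07×10^-3 A in the leads.
Outside the plates the loop encloses all of I_d, so B·2πr = μ₀ I_d and B = 4.71×10^-9 T.

4.71×10^-9 T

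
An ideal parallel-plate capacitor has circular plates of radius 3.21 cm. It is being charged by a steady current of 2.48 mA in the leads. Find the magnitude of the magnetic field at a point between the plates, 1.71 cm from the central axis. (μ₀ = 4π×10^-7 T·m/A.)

Between the plates the displacement current equals the wire current: I_d = 2.48 mA = 2.48×10^-3 A.
∮B·dl = μ₀ I_d,enc with I_d,enc = I_d r²/R² = 7.038×10^-4 A; so B = μ₀ I_d,enc/(2πr) = 8.23×10^-9 T.

8.23×10^-9 T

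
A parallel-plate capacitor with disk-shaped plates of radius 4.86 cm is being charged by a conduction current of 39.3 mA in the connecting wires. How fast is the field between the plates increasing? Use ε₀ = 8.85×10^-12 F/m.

5.98×10^11 V/(m·s)

The displacement current between the plates equals the conduction current, I_d = 39.3 mA.
Then dE/dt = I_d/(ε₀A) = 5.98×10^11 V/(m·s).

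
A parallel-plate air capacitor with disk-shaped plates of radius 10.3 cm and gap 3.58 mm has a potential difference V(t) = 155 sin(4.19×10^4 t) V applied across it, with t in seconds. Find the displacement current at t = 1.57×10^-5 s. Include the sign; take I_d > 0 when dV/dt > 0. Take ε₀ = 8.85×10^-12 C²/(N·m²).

C = ε₀A/d = (8.85×10^-12)(0.03333)/(3.58×10^-3) = 8.239×10^-11 F. dV/dt = V₀ω·cos(ωt); at ωt = 0.65783 rad this factor is 0.7913.
I_d = C dV/dt = (8.239×10^-11)(155)(4.19×10^4)(0.7913) = 4.23×10^-4 A.

4.23×10^-4 A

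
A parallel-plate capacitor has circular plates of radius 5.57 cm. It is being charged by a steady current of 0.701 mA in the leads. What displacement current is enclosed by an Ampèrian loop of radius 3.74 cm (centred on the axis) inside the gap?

3.16×10^-4 A

By continuity the displacement current in the gap matches the conduction current: I_d = 7.01×10^-4 A.
Through an area πr² the displacement current is I_d·(πr²/πR²) = I_d (r/R)² = 3.16×10^-4 A.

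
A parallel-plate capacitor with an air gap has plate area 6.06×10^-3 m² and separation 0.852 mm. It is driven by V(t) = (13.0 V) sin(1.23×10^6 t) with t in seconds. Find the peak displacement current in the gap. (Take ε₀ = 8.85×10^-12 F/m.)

1.01×10^-3 A

(dE/dt)_max = V₀ω/d = 1.877×10^10 V/(m·s); ω = 1.23×10^6 rad/s.
I_d,max = ε₀ A (dE/dt)_max = (8.85×10^-12)(6.06×10^-3)(1.877×10^10) = 1.01×10^-3 A.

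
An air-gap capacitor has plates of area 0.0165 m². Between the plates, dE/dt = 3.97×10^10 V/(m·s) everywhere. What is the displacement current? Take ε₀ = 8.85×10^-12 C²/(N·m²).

With a uniform field, Φ_E = EA, so I_d = ε₀ A dE/dt = 5.80×10^-3 A.

5.80×10^-3 A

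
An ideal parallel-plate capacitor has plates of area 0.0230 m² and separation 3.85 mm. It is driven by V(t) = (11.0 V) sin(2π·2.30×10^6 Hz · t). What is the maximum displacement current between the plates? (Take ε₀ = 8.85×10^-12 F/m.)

8.40×10^-3 A

(dE/dt)_max = V₀ω/d = 4.129×10^10 V/(m·s); ω = 2πf = 1.445×10^7 rad/s.
I_d,max = ε₀ A (dE/dt)_max = (8.85×10^-12)(0.0230)(4.129×10^10) = 8.40×10^-3 A.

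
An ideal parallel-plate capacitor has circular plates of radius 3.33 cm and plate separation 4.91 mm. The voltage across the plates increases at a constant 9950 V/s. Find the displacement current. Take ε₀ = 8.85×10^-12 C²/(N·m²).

E = V/d so dE/dt = (dV/dt)/d = 2.026×10^6 V/(m·s), and I_d = ε₀ A dE/dt = (8.85×10^-12)(3.484×10^-3)(2.026×10^6) = 6.25×10^-8 A.

6.25×10^-8 A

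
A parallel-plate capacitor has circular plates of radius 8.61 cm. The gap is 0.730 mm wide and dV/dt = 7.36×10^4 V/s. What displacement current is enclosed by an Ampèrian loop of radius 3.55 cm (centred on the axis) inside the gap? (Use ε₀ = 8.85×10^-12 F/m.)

3.53×10^-6 A

I_d = C dV/dt with C = ε₀πR²/d = 2.824×10^-10 F, so I_d = (2.824×10^-10)(7.36×10^4) = 2.078×10^-5 A.
Through an area πr² the displacement current is I_d·(πr²/πR²) = I_d (r/R)² = 3.53×10^-6 A.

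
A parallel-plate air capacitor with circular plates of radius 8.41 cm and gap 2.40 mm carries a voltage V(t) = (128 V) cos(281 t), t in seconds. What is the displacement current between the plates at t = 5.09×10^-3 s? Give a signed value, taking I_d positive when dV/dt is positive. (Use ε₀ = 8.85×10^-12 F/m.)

C = ε₀A/d = (8.85×10^-12)(0.02222)/(2.40×10^-3) = 8.194×10^-11 F. dV/dt = V₀ω·−sin(ωt); at ωt = 1.43029 rad this factor is -0.9901.
I_d = C dV/dt = (8.194×10^-11)(128)(281)(-0.9901) = -2.92×10^-6 A.

-2.92×10^-6 A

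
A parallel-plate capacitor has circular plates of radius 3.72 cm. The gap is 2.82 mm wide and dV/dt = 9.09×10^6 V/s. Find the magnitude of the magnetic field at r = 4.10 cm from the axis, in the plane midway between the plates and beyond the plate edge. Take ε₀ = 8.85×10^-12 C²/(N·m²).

6.05×10^-10 T

I_d = C dV/dt with C = ε₀πR²/d = 1.364×10^-11 F, so I_d = (1.364×10^-11)(9.09×10^6) = 1.240×10^-4 A.
For r ≥ R the full I_d is enclosed: B = μ₀ I_d/(2πr) = (4π×10^-7)(1.240×10^-4)/(2π·0.0410) = 6.05×10^-10 T.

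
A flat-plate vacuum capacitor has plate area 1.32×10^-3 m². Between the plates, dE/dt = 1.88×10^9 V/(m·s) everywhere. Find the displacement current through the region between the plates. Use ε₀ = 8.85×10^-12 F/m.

2.20×10^-5 A

The displacement current is ε₀ times dΦ_E/dt = ε₀ A dE/dt = (8.85×10^-12)(1.32×10^-3)(1.88×10^9) = 2.20×10^-5 A.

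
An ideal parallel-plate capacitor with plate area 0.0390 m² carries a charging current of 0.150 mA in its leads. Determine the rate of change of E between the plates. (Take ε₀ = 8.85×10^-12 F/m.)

4.35×10^8 V/(m·s)

By continuity, I_d in the gap equals the 0.150 mA flowing in the wire.
Since I_d = ε₀ A dE/dt, dE/dt = I_d/(ε₀A) = (1.50×10^-4)/((8.85×10^-12)(0.0390)) = 4.35×10^8 V/(m·s).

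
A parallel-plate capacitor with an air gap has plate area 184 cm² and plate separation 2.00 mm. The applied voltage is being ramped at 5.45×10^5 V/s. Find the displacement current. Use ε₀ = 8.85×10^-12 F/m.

C = ε₀A/d = (8.85×10^-12)(0.0184)/(2.00×10^-3) = 8.142×10^-11 F.
I_d = C dV/dt = (8.142×10^-11)(5.45×10^5) = 4.44×10^-5 A.

4.44×10^-5 A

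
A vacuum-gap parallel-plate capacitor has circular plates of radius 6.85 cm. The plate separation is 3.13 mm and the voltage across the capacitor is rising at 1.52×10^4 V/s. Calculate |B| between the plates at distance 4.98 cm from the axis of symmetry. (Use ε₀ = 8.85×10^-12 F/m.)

1.34×10^-12 T

I_d = C dV/dt with C = ε₀πR²/d = 4.168×10^-11 F, so I_d = (4.168×10^-11)(1.52×10^4) = 6.335×10^-7 A.
∮B·dl = μ₀ I_d,enc with I_d,enc = I_d r²/R² = 3.348×10^-7 A; so B = μ₀ I_d,enc/(2πr) = 1.34×10^-12 T.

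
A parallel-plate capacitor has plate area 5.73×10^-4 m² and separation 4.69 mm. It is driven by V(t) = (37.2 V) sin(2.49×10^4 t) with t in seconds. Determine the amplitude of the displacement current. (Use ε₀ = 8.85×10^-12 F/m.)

The displacement current equals the conduction current C dV/dt, which peaks at C V₀ ω.
With C = ε₀A/d = (8.85×10^-12)(5.73×10^-4)/(4.69×10^-3) = 1.081×10^-12 F and ω = 2.49×10^4 rad/s, I_d,max = (1.081×10^-12)(37.2)(2.49×10^4) = 1.00×10^-6 A.

1.00×10^-6 A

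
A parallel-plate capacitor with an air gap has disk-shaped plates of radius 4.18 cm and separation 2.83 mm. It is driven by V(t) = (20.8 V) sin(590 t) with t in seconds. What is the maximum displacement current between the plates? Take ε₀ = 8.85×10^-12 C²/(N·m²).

(dE/dt)_max = V₀ω/d = 4.336×10^6 V/(m·s); ω = 590 rad/s.
I_d,max = ε₀ A (dE/dt)_max = (8.85×10^-12)(5.489×10^-3)(4.336×10^6) = 2.11×10^-7 A.

2.11×10^-7 A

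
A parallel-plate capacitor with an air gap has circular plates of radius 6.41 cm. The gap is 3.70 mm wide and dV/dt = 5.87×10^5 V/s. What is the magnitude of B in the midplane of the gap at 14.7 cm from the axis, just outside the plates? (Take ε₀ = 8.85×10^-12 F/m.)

2.47×10^-11 T

With E = V/d, dE/dt = 1.586×10^8 V/(m·s) and πR² = 0.01291 m², giving I_d = ε₀ πR² dE/dt = 1.812×10^-5 A.
For r ≥ R the full I_d is enclosed: B = μ₀ I_d/(2πr) = (4π×10^-7)(1.812×10^-5)/(2π·0.147) = 2.47×10^-11 T.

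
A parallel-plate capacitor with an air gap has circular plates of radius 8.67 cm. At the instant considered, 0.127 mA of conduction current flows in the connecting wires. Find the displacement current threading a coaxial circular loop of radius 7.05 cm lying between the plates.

8.40×10^-5 A

No conduction current crosses the gap, so I_d there equals the 1.27×10^-4 A in the leads.
The field is uniform, so I_d,enc = I_d (r/R)² = (1.27×10^-4)(7.05/8.67)² = 8.40×10^-5 A.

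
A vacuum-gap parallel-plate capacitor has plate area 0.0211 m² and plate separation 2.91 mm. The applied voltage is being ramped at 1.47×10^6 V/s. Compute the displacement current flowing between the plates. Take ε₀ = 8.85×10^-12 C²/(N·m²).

9.43×10^-5 A

C = ε₀A/d = (8.85×10^-12)(0.0211)/(2.91×10^-3) = 6.417×10^-11 F.
I_d = C dV/dt = (6.417×10^-11)(1.47×10^6) = 9.43×10^-5 A.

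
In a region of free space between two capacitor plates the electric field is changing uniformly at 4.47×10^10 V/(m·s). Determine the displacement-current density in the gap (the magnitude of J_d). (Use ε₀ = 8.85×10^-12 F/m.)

0.396 A/m²

The displacement-current density is ε₀ ∂E/∂t = (8.85×10^-12)(4.47×10^10) = 0.396 A/m².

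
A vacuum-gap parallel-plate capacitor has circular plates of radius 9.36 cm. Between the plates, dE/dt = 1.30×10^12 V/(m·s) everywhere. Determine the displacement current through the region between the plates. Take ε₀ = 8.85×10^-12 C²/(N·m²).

With a uniform field, Φ_E = EA, so I_d = ε₀ A dE/dt = 0.317 A.

0.317 A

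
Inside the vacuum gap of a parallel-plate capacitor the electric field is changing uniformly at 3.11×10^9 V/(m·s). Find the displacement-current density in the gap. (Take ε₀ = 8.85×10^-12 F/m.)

J_d = ε₀ ∂E/∂t, so J_d = 0.0275 A/m².

0.0275 A/m²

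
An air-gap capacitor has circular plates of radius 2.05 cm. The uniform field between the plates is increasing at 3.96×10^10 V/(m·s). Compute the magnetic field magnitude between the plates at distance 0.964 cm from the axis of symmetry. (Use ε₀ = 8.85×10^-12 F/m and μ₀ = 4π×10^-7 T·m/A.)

I_d = ε₀ dΦ_E/dt = ε₀ πR² (dE/dt) = (8.85×10^-12)(1.320×10^-3)(3.96×10^10) = 4.626×10^-4 A through the full plate area.
For r < R the Ampère–Maxwell law gives B(2πr) = μ₀ I_d (r²/R²), so B = μ₀ I_d r/(2πR²) = (4π×10^-7)(4.626×10^-4)(9.64×10^-3)/(2π·0.0205²) = 2.12×10^-9 T.

2.12×10^-9 T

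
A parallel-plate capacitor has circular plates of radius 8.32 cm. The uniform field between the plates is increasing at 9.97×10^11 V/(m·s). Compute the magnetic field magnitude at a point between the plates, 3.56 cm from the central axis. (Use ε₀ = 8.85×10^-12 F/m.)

1.97×10^-7 T

I_d = ε₀ dΦ_E/dt = ε₀ πR² (dE/dt) = (8.85×10^-12)(0.02175)(9.97×10^11) = 0.1919 A through the full plate area.
For r < R the Ampère–Maxwell law gives B(2πr) = μ₀ I_d (r²/R²), so B = μ₀ I_d r/(2πR²) = (4π×10^-7)(0.1919)(0.0356)/(2π·0.0832²) = 1.97×10^-7 T.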